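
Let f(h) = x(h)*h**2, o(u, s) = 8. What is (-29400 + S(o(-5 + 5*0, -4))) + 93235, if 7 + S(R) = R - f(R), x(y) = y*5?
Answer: 61276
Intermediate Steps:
x(y) = 5*y
f(h) = 5*h**3 (f(h) = (5*h)*h**2 = 5*h**3)
S(R) = -7 + R - 5*R**3 (S(R) = -7 + (R - 5*R**3) = -7 + R - 5*R**3)
(-29400 + S(o(-5 + 5*0, -4))) + 93235 = (-29400 + (-7 + 8 - 5*8**3)) + 93235 = (-29400 + (-7 + 8 - 5*512)) + 93235 = (-29400 + (-7 + 8 - 2560)) + 93235 = (-29400 - 2559) + 93235 = -31959 + 93235 = 61276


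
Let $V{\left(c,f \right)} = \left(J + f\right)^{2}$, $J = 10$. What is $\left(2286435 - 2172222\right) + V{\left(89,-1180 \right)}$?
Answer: $1483113$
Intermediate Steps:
$V{\left(c,f \right)} = \left(10 + f\right)^{2}$
$\left(2286435 - 2172222\right) + V{\left(89,-1180 \right)} = \left(2286435 - 2172222\right) + \left(10 - 1180\right)^{2} = 114213 + \left(-1170\right)^{2} = 114213 + 1368900 = 1483113$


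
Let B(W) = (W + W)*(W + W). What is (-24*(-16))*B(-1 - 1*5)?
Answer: 55296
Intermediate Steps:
B(W) = 4*W**2 (B(W) = (2*W)*(2*W) = 4*W**2)
(-24*(-16))*B(-1 - 1*5) = (-24*(-16))*(4*(-1 - 1*5)**2) = 384*(4*(-1 - 5)**2) = 384*(4*(-6)**2) = 384*(4*36) = 384*144 = 55296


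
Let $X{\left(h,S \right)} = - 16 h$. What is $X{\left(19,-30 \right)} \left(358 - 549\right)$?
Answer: $58064$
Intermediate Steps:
$X{\left(19,-30 \right)} \left(358 - 549\right) = \left(-16\right) 19 \left(358 - 549\right) = \left(-304\right) \left(-191\right) = 58064$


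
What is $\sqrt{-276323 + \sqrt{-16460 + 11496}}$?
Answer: $\sqrt{-276323 + 2 i \sqrt{1241}} \approx 0.067 + 525.66 i$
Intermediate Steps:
$\sqrt{-276323 + \sqrt{-16460 + 11496}} = \sqrt{-276323 + \sqrt{-4964}} = \sqrt{-276323 + 2 i \sqrt{1241}}$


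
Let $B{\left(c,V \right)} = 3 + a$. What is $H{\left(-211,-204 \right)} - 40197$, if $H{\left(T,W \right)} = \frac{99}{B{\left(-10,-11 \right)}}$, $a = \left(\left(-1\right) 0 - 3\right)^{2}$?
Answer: $- \frac{160755}{4} \approx -40189.0$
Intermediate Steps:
$a = 9$ ($a = \left(0 - 3\right)^{2} = \left(-3\right)^{2} = 9$)
$B{\left(c,V \right)} = 12$ ($B{\left(c,V \right)} = 3 + 9 = 12$)
$H{\left(T,W \right)} = \frac{33}{4}$ ($H{\left(T,W \right)} = \frac{99}{12} = 99 \cdot \frac{1}{12} = \frac{33}{4}$)
$H{\left(-211,-204 \right)} - 40197 = \frac{33}{4} - 40197 = - \frac{160755}{4}$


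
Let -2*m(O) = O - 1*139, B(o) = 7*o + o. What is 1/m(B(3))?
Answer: 2/115 ≈ 0.017391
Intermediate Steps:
B(o) = 8*o
m(O) = 139/2 - O/2 (m(O) = -(O - 1*139)/2 = -(O - 139)/2 = -(-139 + O)/2 = 139/2 - O/2)
1/m(B(3)) = 1/(139/2 - 4*3) = 1/(139/2 - ½*24) = 1/(139/2 - 12) = 1/(115/2) = 2/115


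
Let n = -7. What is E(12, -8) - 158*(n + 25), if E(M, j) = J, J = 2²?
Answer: -2840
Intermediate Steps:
J = 4
E(M, j) = 4
E(12, -8) - 158*(n + 25) = 4 - 158*(-7 + 25) = 4 - 158*18 = 4 - 2844 = -2840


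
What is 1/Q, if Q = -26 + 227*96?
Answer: 1/21766 ≈ 4.5943e-5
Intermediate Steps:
Q = 21766 (Q = -26 + 21792 = 21766)
1/Q = 1/21766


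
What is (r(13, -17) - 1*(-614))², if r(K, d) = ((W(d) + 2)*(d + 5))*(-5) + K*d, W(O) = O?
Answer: 257049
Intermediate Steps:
r(K, d) = K*d - 5*(2 + d)*(5 + d) (r(K, d) = ((d + 2)*(d + 5))*(-5) + K*d = ((2 + d)*(5 + d))*(-5) + K*d = -5*(2 + d)*(5 + d) + K*d = K*d - 5*(2 + d)*(5 + d))
(r(13, -17) - 1*(-614))² = ((-50 - 35*(-17) - 5*(-17)² + 13*(-17)) - 1*(-614))² = ((-50 + 595 - 5*289 - 221) + 614)² = ((-50 + 595 - 1445 - 221) + 614)² = (-1121 + 614)² = (-507)² = 257049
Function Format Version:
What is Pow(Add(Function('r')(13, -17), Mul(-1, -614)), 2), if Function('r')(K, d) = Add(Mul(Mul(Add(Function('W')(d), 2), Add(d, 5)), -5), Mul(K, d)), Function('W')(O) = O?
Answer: 257049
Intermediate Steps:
Function('r')(K, d) = Add(Mul(K, d), Mul(-5, Add(2, d), Add(5, d))) (Function('r')(K, d) = Add(Mul(Mul(Add(d, 2), Add(d, 5)), -5), Mul(K, d)) = Add(Mul(Mul(Add(2, d), Add(5, d)), -5), Mul(K, d)) = Add(Mul(-5, Add(2, d), Add(5, d)), Mul(K, d)) = Add(Mul(K, d), Mul(-5, Add(2, d), Add(5, d))))
Pow(Add(Function('r')(13, -17), Mul(-1, -614)), 2) = Pow(Add(Add(-50, Mul(-35, -17), Mul(-5, Pow(-17, 2)), Mul(13, -17)), Mul(-1, -614)), 2) = Pow(Add(Add(-50, 595, Mul(-5, 289), -221), 614), 2) = Pow(Add(Add(-50, 595, -1445, -221), 614), 2) = Pow(Add(-1121, 614), 2) = Pow(-507, 2) = 257049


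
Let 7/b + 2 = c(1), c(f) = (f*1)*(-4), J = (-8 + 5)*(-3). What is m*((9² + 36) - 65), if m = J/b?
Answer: -2808/7 ≈ -401.14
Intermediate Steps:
J = 9 (J = -3*(-3) = 9)
c(f) = -4*f (c(f) = f*(-4) = -4*f)
b = -7/6 (b = 7/(-2 - 4*1) = 7/(-2 - 4) = 7/(-6) = 7*(-⅙) = -7/6 ≈ -1.1667)
m = -54/7 (m = 9/(-7/6) = 9*(-6/7) = -54/7 ≈ -7.7143)
m*((9² + 36) - 65) = -54*((9² + 36) - 65)/7 = -54*((81 + 36) - 65)/7 = -54*(117 - 65)/7 = -54/7*52 = -2808/7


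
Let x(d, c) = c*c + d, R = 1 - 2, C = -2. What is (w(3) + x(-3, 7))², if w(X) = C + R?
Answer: 1849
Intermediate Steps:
R = -1
x(d, c) = d + c² (x(d, c) = c² + d = d + c²)
w(X) = -3 (w(X) = -2 - 1 = -3)
(w(3) + x(-3, 7))² = (-3 + (-3 + 7²))² = (-3 + (-3 + 49))² = (-3 + 46)² = 43² = 1849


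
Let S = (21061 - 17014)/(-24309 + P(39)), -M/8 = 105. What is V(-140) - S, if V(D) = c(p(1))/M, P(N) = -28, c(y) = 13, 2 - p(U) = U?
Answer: 3083099/20443080 ≈ 0.15081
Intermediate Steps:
p(U) = 2 - U
M = -840 (M = -8*105 = -840)
S = -4047/24337 (S = (21061 - 17014)/(-24309 - 28) = 4047/(-24337) = 4047*(-1/24337) = -4047/24337 ≈ -0.16629)
V(D) = -13/840 (V(D) = 13/(-840) = 13*(-1/840) = -13/840)
V(-140) - S = -13/840 - 1*(-4047/24337) = -13/840 + 4047/24337 = 3083099/20443080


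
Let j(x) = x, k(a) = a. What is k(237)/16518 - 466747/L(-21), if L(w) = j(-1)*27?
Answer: 2569911115/148662 ≈ 17287.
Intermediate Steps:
L(w) = -27 (L(w) = -1*27 = -27)
k(237)/16518 - 466747/L(-21) = 237/16518 - 466747/(-27) = 237*(1/16518) - 466747*(-1/27) = 79/5506 + 466747/27 = 2569911115/148662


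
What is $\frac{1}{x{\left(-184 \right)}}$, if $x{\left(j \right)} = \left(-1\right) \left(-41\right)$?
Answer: $\frac{1}{41} \approx 0.02439$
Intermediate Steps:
$x{\left(j \right)} = 41$
$\frac{1}{x{\left(-184 \right)}} = \frac{1}{41}$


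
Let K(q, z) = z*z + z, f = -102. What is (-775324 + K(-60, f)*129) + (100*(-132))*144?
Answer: -1347166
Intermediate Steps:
K(q, z) = z + z² (K(q, z) = z² + z = z + z²)
(-775324 + K(-60, f)*129) + (100*(-132))*144 = (-775324 - 102*(1 - 102)*129) + (100*(-132))*144 = (-775324 - 102*(-101)*129) - 13200*144 = (-775324 + 10302*129) - 1900800 = (-775324 + 1328958) - 1900800 = 553634 - 1900800 = -1347166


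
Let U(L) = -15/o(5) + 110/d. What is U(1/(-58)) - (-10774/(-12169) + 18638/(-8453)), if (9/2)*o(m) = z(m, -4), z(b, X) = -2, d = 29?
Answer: 463720196935/11932288612 ≈ 38.863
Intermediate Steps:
o(m) = -4/9 (o(m) = (2/9)*(-2) = -4/9)
U(L) = 4355/116 (U(L) = -15/(-4/9) + 110/29 = -15*(-9/4) + 110*(1/29) = 135/4 + 110/29 = 4355/116)
U(1/(-58)) - (-10774/(-12169) + 18638/(-8453)) = 4355/116 - (-10774/(-12169) + 18638/(-8453)) = 4355/116 - (-10774*(-1/12169) + 18638*(-1/8453)) = 4355/116 - (10774/12169 - 18638/8453) = 4355/116 - 1*(-135733200/102864557) = 4355/116 + 135733200/102864557 = 463720196935/11932288612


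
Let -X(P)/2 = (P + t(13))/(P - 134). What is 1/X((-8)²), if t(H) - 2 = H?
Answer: 35/79 ≈ 0.44304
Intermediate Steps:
t(H) = 2 + H
X(P) = -2*(15 + P)/(-134 + P) (X(P) = -2*(P + (2 + 13))/(P - 134) = -2*(P + 15)/(-134 + P) = -2*(15 + P)/(-134 + P))
1/X((-8)²) = 1/(2*(-15 - 1*(-8)²)/(-134 + (-8)²)) = 1/(2*(-15 - 1*64)/(-134 + 64)) = 1/(2*(-15 - 64)/(-70)) = 1/(2*(-1/70)*(-79)) = 1/(79/35) = 35/79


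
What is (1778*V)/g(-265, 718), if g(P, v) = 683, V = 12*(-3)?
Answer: -64008/683 ≈ -93.716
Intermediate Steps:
V = -36
(1778*V)/g(-265, 718) = (1778*(-36))/683 = -64008*1/683 = -64008/683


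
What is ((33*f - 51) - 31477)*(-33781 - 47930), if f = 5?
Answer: 2562702093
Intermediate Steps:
((33*f - 51) - 31477)*(-33781 - 47930) = ((33*5 - 51) - 31477)*(-33781 - 47930) = ((165 - 51) - 31477)*(-81711) = (114 - 31477)*(-81711) = -31363*(-81711) = 2562702093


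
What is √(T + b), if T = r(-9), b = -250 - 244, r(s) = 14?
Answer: 4*I*√30 ≈ 21.909*I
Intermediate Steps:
b = -494
T = 14
√(T + b) = √(14 - 494) = √(-480) = 4*I*√30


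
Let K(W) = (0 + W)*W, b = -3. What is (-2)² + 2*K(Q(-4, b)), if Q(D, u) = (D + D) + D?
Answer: 292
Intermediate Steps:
Q(D, u) = 3*D (Q(D, u) = 2*D + D = 3*D)
K(W) = W² (K(W) = W*W = W²)
(-2)² + 2*K(Q(-4, b)) = (-2)² + 2*(3*(-4))² = 4 + 2*(-12)² = 4 + 2*144 = 4 + 288 = 292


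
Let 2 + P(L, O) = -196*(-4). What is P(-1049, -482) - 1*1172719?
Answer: -1171937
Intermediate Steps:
P(L, O) = 782 (P(L, O) = -2 - 196*(-4) = -2 + 784 = 782)
P(-1049, -482) - 1*1172719 = 782 - 1*1172719 = 782 - 1172719 = -1171937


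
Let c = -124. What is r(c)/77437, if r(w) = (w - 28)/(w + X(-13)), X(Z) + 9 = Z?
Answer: 76/5652901 ≈ 1.3444e-5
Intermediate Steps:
X(Z) = -9 + Z
r(w) = (-28 + w)/(-22 + w) (r(w) = (w - 28)/(w + (-9 - 13)) = (-28 + w)/(w - 22) = (-28 + w)/(-22 + w))
r(c)/77437 = ((-28 - 124)/(-22 - 124))/77437 = (-152/(-146))*(1/77437) = -1/146*(-152)*(1/77437) = (76/73)*(1/77437) = 76/5652901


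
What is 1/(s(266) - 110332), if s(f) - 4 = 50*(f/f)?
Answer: -1/110278 ≈ -9.0680e-6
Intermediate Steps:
s(f) = 54 (s(f) = 4 + 50*(f/f) = 4 + 50*1 = 4 + 50 = 54)
1/(s(266) - 110332) = 1/(54 - 110332) = 1/(-110278) = -1/110278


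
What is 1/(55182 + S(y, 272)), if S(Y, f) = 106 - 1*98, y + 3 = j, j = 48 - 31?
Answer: 1/55190 ≈ 1.8119e-5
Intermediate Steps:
j = 17
y = 14 (y = -3 + 17 = 14)
S(Y, f) = 8 (S(Y, f) = 106 - 98 = 8)
1/(55182 + S(y, 272)) = 1/(55182 + 8) = 1/55190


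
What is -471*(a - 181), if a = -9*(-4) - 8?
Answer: 72063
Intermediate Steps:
a = 28 (a = 36 - 8 = 28)
-471*(a - 181) = -471*(28 - 181) = -471*(-153) = 72063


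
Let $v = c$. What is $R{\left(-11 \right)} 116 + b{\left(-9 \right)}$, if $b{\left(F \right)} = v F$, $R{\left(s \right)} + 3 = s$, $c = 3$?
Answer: $-1651$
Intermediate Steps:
$v = 3$
$R{\left(s \right)} = -3 + s$
$b{\left(F \right)} = 3 F$
$R{\left(-11 \right)} 116 + b{\left(-9 \right)} = \left(-3 - 11\right) 116 + 3 \left(-9\right) = \left(-14\right) 116 - 27 = -1624 - 27 = -1651$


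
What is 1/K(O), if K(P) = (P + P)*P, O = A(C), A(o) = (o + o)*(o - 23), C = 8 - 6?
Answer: 1/14112 ≈ 7.0862e-5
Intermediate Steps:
C = 2
A(o) = 2*o*(-23 + o) (A(o) = (2*o)*(-23 + o) = 2*o*(-23 + o))
O = -84 (O = 2*2*(-23 + 2) = 2*2*(-21) = -84)
K(P) = 2*P² (K(P) = (2*P)*P = 2*P²)
1/K(O) = 1/(2*(-84)²) = 1/(2*7056) = 1/14112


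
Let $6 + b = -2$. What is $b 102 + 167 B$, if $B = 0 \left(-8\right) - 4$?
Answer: $-1484$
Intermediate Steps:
$B = -4$ ($B = 0 - 4 = -4$)
$b = -8$ ($b = -6 - 2 = -8$)
$b 102 + 167 B = \left(-8\right) 102 + 167 \left(-4\right) = -816 - 668 = -1484$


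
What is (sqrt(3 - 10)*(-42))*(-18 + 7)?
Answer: 462*I*sqrt(7) ≈ 1222.3*I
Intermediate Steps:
(sqrt(3 - 10)*(-42))*(-18 + 7) = (sqrt(-7)*(-42))*(-11) = ((I*sqrt(7))*(-42))*(-11) = -42*I*sqrt(7)*(-11) = 462*I*sqrt(7)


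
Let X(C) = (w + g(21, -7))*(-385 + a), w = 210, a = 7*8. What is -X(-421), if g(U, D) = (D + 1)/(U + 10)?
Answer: 2139816/31 ≈ 69026.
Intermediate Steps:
a = 56
g(U, D) = (1 + D)/(10 + U)
X(C) = -2139816/31 (X(C) = (210 + (1 - 7)/(10 + 21))*(-385 + 56) = (210 - 6/31)*(-329) = (6504/31)*(-329) = -2139816/31)
-X(-421) = -1*(-2139816/31) = 2139816/31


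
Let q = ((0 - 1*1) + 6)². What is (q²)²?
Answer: 390625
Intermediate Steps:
q = 25 (q = ((0 - 1) + 6)² = (-1 + 6)² = 5² = 25)
(q²)² = (25²)² = 625² = 390625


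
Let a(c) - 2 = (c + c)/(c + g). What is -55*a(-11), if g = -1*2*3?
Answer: -3080/17 ≈ -181.18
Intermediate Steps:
g = -6 (g = -2*3 = -6)
a(c) = 2 + 2*c/(-6 + c) (a(c) = 2 + (c + c)/(c - 6) = 2 + (2*c)/(-6 + c) = 2 + 2*c/(-6 + c))
-55*a(-11) = -220*(-3 - 11)/(-6 - 11) = -220*(-14)/(-17) = -220*(-1)*(-14)/17 = -55*56/17 = -3080/17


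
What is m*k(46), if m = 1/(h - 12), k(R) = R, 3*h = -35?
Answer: -138/71 ≈ -1.9437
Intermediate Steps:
h = -35/3 (h = (1/3)*(-35) = -35/3 ≈ -11.667)
m = -3/71 (m = 1/(-35/3 - 12) = 1/(-71/3) = -3/71 ≈ -0.042253)
m*k(46) = -3/71*46 = -138/71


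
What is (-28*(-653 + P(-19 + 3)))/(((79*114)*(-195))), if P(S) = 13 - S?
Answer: -224/22515 ≈ -0.0099489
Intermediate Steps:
(-28*(-653 + P(-19 + 3)))/(((79*114)*(-195))) = (-28*(-653 + (13 - (-19 + 3))))/(((79*114)*(-195))) = (-28*(-653 + (13 - 1*(-16))))/((9006*(-195))) = -28*(-653 + (13 + 16))/(-1756170) = -28*(-653 + 29)*(-1/1756170) = -28*(-624)*(-1/1756170) = 17472*(-1/1756170) = -224/22515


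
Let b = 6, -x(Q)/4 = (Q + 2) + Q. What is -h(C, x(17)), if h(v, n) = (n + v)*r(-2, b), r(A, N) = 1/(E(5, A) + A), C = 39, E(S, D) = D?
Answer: -105/4 ≈ -26.250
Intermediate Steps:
x(Q) = -8 - 8*Q (x(Q) = -4*((Q + 2) + Q) = -4*((2 + Q) + Q) = -4*(2 + 2*Q) = -8 - 8*Q)
r(A, N) = 1/(2*A) (r(A, N) = 1/(A + A) = 1/(2*A))
h(v, n) = -n/4 - v/4 (h(v, n) = (n + v)*((½)/(-2)) = (n + v)*((½)*(-½)) = (n + v)*(-¼) = -n/4 - v/4)
-h(C, x(17)) = -(-(-8 - 8*17)/4 - ¼*39) = -(-(-8 - 136)/4 - 39/4) = -(-¼*(-144) - 39/4) = -(36 - 39/4) = -1*105/4 = -105/4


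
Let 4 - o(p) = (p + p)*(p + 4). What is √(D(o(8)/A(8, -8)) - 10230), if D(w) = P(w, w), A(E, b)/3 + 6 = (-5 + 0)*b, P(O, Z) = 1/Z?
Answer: I*√90397074/94 ≈ 101.15*I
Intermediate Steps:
A(E, b) = -18 - 15*b (A(E, b) = -18 + 3*((-5 + 0)*b) = -18 + 3*(-5*b) = -18 - 15*b)
o(p) = 4 - 2*p*(4 + p) (o(p) = 4 - (p + p)*(p + 4) = 4 - 2*p*(4 + p))
D(w) = 1/w
√(D(o(8)/A(8, -8)) - 10230) = √(1/((4 - 8*8 - 2*8²)/(-18 - 15*(-8))) - 10230) = √(1/((4 - 64 - 2*64)/(-18 + 120)) - 10230) = √(1/((4 - 64 - 128)/102) - 10230) = √(1/(-188*1/102) - 10230) = √(1/(-94/51) - 10230) = √(-51/94 - 10230) = √(-961671/94) = I*√90397074/94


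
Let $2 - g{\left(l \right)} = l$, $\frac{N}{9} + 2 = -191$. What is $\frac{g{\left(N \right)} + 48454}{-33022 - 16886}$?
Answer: $- \frac{16731}{16636} \approx -1.0057$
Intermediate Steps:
$N = -1737$ ($N = -18 + 9 \left(-191\right) = -18 - 1719 = -1737$)
$g{\left(l \right)} = 2 - l$
$\frac{g{\left(N \right)} + 48454}{-33022 - 16886} = \frac{\left(2 - -1737\right) + 48454}{-33022 - 16886} = \frac{\left(2 + 1737\right) + 48454}{-49908} = \left(1739 + 48454\right) \left(- \frac{1}{49908}\right) = 50193 \left(- \frac{1}{49908}\right) = - \frac{16731}{16636}$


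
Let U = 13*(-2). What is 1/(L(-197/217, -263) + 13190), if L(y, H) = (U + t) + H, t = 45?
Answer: 1/12946 ≈ 7.7244e-5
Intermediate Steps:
U = -26
L(y, H) = 19 + H (L(y, H) = (-26 + 45) + H = 19 + H)
1/(L(-197/217, -263) + 13190) = 1/((19 - 263) + 13190) = 1/(-244 + 13190) = 1/12946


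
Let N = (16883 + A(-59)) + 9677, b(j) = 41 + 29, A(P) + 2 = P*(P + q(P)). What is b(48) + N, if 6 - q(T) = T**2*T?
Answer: -12087606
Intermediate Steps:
q(T) = 6 - T**3 (q(T) = 6 - T**2*T = 6 - T**3)
A(P) = -2 + P*(6 + P - P**3) (A(P) = -2 + P*(P + (6 - P**3)) = -2 + P*(6 + P - P**3))
b(j) = 70
N = -12087676 (N = (16883 + (-2 + (-59)**2 - 1*(-59)*(-6 + (-59)**3))) + 9677 = (16883 + (-2 + 3481 - 1*(-59)*(-6 - 205379))) + 9677 = (16883 + (-2 + 3481 - 1*(-59)*(-205385))) + 9677 = (16883 + (-2 + 3481 - 12117715)) + 9677 = (16883 - 12114236) + 9677 = -12097353 + 9677 = -12087676)
b(48) + N = 70 - 12087676 = -12087606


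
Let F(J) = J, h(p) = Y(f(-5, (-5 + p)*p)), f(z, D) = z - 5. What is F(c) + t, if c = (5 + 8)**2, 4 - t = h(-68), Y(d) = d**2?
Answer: 73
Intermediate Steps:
f(z, D) = -5 + z
h(p) = 100 (h(p) = (-5 - 5)**2 = (-10)**2 = 100)
t = -96 (t = 4 - 1*100 = 4 - 100 = -96)
c = 169 (c = 13**2 = 169)
F(c) + t = 169 - 96 = 73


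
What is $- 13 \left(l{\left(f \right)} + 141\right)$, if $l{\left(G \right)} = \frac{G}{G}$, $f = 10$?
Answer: $-1846$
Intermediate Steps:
$l{\left(G \right)} = 1$
$- 13 \left(l{\left(f \right)} + 141\right) = - 13 \left(1 + 141\right) = \left(-13\right) 142 = -1846$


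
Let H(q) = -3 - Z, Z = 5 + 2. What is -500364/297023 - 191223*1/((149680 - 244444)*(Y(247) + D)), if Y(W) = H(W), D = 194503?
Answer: -1024679932064911/608267944793444 ≈ -1.6846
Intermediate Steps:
Z = 7
H(q) = -10 (H(q) = -3 - 1*7 = -3 - 7 = -10)
Y(W) = -10
-500364/297023 - 191223*1/((149680 - 244444)*(Y(247) + D)) = -500364/297023 - 191223*1/((-10 + 194503)*(149680 - 244444)) = -500364*1/297023 - 191223/((-94764*194493)) = -500364/297023 - 191223/(-18430934652) = -500364/297023 - 191223*(-1/18430934652) = -500364/297023 + 21247/2047881628 = -1024679932064911/608267944793444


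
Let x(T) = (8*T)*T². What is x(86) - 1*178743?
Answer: 4909705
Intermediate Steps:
x(T) = 8*T³
x(86) - 1*178743 = 8*86³ - 1*178743 = 8*636056 - 178743 = 5088448 - 178743 = 4909705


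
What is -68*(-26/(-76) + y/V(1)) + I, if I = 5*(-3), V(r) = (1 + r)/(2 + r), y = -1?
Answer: 1211/19 ≈ 63.737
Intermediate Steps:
V(r) = (1 + r)/(2 + r)
I = -15
-68*(-26/(-76) + y/V(1)) + I = -68*(-26/(-76) - 1/((1 + 1)/(2 + 1))) - 15 = -68*(-26*(-1/76) - 1/(2/3)) - 15 = -68*(13/38 - 1/((⅓)*2)) - 15 = -68*(13/38 - 1/⅔) - 15 = -68*(13/38 - 1*3/2) - 15 = -68*(13/38 - 3/2) - 15 = -68*(-22/19) - 15 = 1496/19 - 15 = 1211/19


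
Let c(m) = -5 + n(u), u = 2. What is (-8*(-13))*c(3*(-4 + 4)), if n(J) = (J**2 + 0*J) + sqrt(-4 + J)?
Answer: -104 + 104*I*sqrt(2) ≈ -104.0 + 147.08*I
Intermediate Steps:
n(J) = J**2 + sqrt(-4 + J) (n(J) = (J**2 + 0) + sqrt(-4 + J) = J**2 + sqrt(-4 + J))
c(m) = -1 + I*sqrt(2) (c(m) = -5 + (2**2 + sqrt(-4 + 2)) = -5 + (4 + sqrt(-2)) = -5 + (4 + I*sqrt(2)) = -1 + I*sqrt(2))
(-8*(-13))*c(3*(-4 + 4)) = (-8*(-13))*(-1 + I*sqrt(2)) = 104*(-1 + I*sqrt(2)) = -104 + 104*I*sqrt(2)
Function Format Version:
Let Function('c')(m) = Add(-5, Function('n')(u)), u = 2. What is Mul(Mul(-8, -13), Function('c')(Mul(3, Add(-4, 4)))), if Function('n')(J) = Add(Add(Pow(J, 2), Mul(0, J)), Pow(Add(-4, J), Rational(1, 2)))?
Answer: Add(-104, Mul(104, I, Pow(2, Rational(1, 2)))) ≈ Add(-104.00, Mul(147.08, I))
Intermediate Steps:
Function('n')(J) = Add(Pow(J, 2), Pow(Add(-4, J), Rational(1, 2))) (Function('n')(J) = Add(Add(Pow(J, 2), 0), Pow(Add(-4, J), Rational(1, 2))) = Add(Pow(J, 2), Pow(Add(-4, J), Rational(1, 2))))
Function('c')(m) = Add(-1, Mul(I, Pow(2, Rational(1, 2)))) (Function('c')(m) = Add(-5, Add(Pow(2, 2), Pow(Add(-4, 2), Rational(1, 2)))) = Add(-5, Add(4, Pow(-2, Rational(1, 2)))) = Add(-5, Add(4, Mul(I, Pow(2, Rational(1, 2))))) = Add(-1, Mul(I, Pow(2, Rational(1, 2)))))
Mul(Mul(-8, -13), Function('c')(Mul(3, Add(-4, 4)))) = Mul(Mul(-8, -13), Add(-1, Mul(I, Pow(2, Rational(1, 2))))) = Mul(104, Add(-1, Mul(I, Pow(2, Rational(1, 2))))) = Add(-104, Mul(104, I, Pow(2, Rational(1, 2))))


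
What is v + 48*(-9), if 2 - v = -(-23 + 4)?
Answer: -449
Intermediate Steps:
v = -17 (v = 2 - (-1)*(-23 + 4) = 2 - (-1)*(-19) = 2 - 1*19 = 2 - 19 = -17)
v + 48*(-9) = -17 + 48*(-9) = -17 - 432 = -449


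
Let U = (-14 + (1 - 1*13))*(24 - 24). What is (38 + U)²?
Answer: 1444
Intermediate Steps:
U = 0 (U = (-14 + (1 - 13))*0 = (-14 - 12)*0 = -26*0 = 0)
(38 + U)² = (38 + 0)² = 38² = 1444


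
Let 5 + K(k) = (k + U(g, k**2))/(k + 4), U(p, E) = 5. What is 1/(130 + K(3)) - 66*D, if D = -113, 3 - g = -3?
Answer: 6585421/883 ≈ 7458.0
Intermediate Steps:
g = 6 (g = 3 - 1*(-3) = 3 + 3 = 6)
K(k) = -5 + (5 + k)/(4 + k) (K(k) = -5 + (k + 5)/(k + 4) = -5 + (5 + k)/(4 + k))
1/(130 + K(3)) - 66*D = 1/(130 + (-15 - 4*3)/(4 + 3)) - 66*(-113) = 1/(130 + (-15 - 12)/7) + 7458 = 1/(130 + (1/7)*(-27)) + 7458 = 1/(130 - 27/7) + 7458 = 1/(883/7) + 7458 = 7/883 + 7458 = 6585421/883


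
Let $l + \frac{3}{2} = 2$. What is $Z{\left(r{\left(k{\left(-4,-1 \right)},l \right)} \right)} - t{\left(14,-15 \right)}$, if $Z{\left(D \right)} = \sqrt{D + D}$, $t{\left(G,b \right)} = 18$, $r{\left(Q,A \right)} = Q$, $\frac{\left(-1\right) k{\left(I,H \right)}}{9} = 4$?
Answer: $-18 + 6 i \sqrt{2} \approx -18.0 + 8.4853 i$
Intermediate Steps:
$l = \frac{1}{2}$ ($l = - \frac{3}{2} + 2 = \frac{1}{2} \approx 0.5$)
$k{\left(I,H \right)} = -36$ ($k{\left(I,H \right)} = \left(-9\right) 4 = -36$)
$Z{\left(D \right)} = \sqrt{2} \sqrt{D}$ ($Z{\left(D \right)} = \sqrt{2 D} = \sqrt{2} \sqrt{D}$)
$Z{\left(r{\left(k{\left(-4,-1 \right)},l \right)} \right)} - t{\left(14,-15 \right)} = \sqrt{2} \sqrt{-36} - 18 = \sqrt{2} \cdot 6 i - 18 = 6 i \sqrt{2} - 18 = -18 + 6 i \sqrt{2}$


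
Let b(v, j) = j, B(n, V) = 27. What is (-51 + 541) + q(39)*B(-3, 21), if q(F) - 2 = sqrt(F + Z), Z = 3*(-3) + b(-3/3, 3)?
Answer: 544 + 27*sqrt(33) ≈ 699.10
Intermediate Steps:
Z = -6 (Z = 3*(-3) + 3 = -9 + 3 = -6)
q(F) = 2 + sqrt(-6 + F) (q(F) = 2 + sqrt(F - 6) = 2 + sqrt(-6 + F))
(-51 + 541) + q(39)*B(-3, 21) = (-51 + 541) + (2 + sqrt(-6 + 39))*27 = 490 + (2 + sqrt(33))*27 = 490 + (54 + 27*sqrt(33)) = 544 + 27*sqrt(33)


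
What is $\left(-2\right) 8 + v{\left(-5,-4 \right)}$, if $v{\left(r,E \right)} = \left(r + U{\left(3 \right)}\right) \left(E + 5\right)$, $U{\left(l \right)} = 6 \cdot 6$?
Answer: $15$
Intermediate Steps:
$U{\left(l \right)} = 36$
$v{\left(r,E \right)} = \left(5 + E\right) \left(36 + r\right)$ ($v{\left(r,E \right)} = \left(r + 36\right) \left(E + 5\right) = \left(36 + r\right) \left(5 + E\right) = \left(5 + E\right) \left(36 + r\right)$)
$\left(-2\right) 8 + v{\left(-5,-4 \right)} = \left(-2\right) 8 + \left(180 + 5 \left(-5\right) + 36 \left(-4\right) - -20\right) = -16 + \left(180 - 25 - 144 + 20\right) = -16 + 31 = 15$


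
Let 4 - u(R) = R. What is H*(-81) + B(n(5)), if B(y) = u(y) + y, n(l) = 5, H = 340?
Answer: -27536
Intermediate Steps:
u(R) = 4 - R
B(y) = 4 (B(y) = (4 - y) + y = 4)
H*(-81) + B(n(5)) = 340*(-81) + 4 = -27540 + 4 = -27536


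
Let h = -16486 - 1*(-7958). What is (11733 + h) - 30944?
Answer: -27739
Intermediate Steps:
h = -8528 (h = -16486 + 7958 = -8528)
(11733 + h) - 30944 = (11733 - 8528) - 30944 = 3205 - 30944 = -27739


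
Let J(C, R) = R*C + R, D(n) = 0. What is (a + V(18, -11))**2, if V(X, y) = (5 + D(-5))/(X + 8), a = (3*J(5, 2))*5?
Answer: 21949225/676 ≈ 32469.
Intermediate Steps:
J(C, R) = R + C*R (J(C, R) = C*R + R = R + C*R)
a = 180 (a = (3*(2*(1 + 5)))*5 = (3*(2*6))*5 = (3*12)*5 = 36*5 = 180)
V(X, y) = 5/(8 + X) (V(X, y) = (5 + 0)/(X + 8) = 5/(8 + X))
(a + V(18, -11))**2 = (180 + 5/(8 + 18))**2 = (180 + 5/26)**2 = (4685/26)**2 = 21949225/676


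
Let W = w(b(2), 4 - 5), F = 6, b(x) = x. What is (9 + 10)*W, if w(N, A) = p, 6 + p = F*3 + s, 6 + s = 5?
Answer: 209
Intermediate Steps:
s = -1 (s = -6 + 5 = -1)
p = 11 (p = -6 + (6*3 - 1) = -6 + (18 - 1) = -6 + 17 = 11)
w(N, A) = 11
W = 11
(9 + 10)*W = (9 + 10)*11 = 19*11 = 209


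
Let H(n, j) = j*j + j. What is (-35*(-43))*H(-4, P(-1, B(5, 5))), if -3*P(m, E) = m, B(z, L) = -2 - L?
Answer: 6020/9 ≈ 668.89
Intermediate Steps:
P(m, E) = -m/3
H(n, j) = j + j² (H(n, j) = j² + j = j + j²)
(-35*(-43))*H(-4, P(-1, B(5, 5))) = (-35*(-43))*((-⅓*(-1))*(1 - ⅓*(-1))) = 1505*((1 + ⅓)/3) = 1505*((⅓)*(4/3)) = 1505*(4/9) = 6020/9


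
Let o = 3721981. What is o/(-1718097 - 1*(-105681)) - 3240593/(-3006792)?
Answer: -248584945511/202008313728 ≈ -1.2306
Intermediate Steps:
o/(-1718097 - 1*(-105681)) - 3240593/(-3006792) = 3721981/(-1718097 - 1*(-105681)) - 3240593/(-3006792) = 3721981/(-1718097 + 105681) - 3240593*(-1/3006792) = 3721981/(-1612416) + 3240593/3006792 = 3721981*(-1/1612416) + 3240593/3006792 = -3721981/1612416 + 3240593/3006792 = -248584945511/202008313728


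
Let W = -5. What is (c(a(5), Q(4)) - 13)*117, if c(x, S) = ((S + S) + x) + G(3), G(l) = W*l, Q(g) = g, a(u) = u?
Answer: -1755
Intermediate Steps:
G(l) = -5*l
c(x, S) = -15 + x + 2*S (c(x, S) = ((S + S) + x) - 5*3 = (2*S + x) - 15 = (x + 2*S) - 15 = -15 + x + 2*S)
(c(a(5), Q(4)) - 13)*117 = ((-15 + 5 + 2*4) - 13)*117 = ((-15 + 5 + 8) - 13)*117 = (-2 - 13)*117 = -15*117 = -1755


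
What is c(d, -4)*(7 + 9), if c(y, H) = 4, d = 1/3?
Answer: 64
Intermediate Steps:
d = 1/3 ≈ 0.33333
c(d, -4)*(7 + 9) = 4*(7 + 9) = 4*16 = 64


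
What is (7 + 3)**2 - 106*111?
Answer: -11666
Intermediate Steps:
(7 + 3)**2 - 106*111 = 10**2 - 11766 = 100 - 11766 = -11666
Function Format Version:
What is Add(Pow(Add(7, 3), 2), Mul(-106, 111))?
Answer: -11666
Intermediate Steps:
Add(Pow(Add(7, 3), 2), Mul(-106, 111)) = Add(Pow(10, 2), -11766) = Add(100, -11766) = -11666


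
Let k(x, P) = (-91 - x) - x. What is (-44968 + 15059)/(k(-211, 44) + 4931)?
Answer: -29909/5262 ≈ -5.6840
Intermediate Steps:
k(x, P) = -91 - 2*x
(-44968 + 15059)/(k(-211, 44) + 4931) = (-44968 + 15059)/((-91 - 2*(-211)) + 4931) = -29909/((-91 + 422) + 4931) = -29909/(331 + 4931) = -29909/5262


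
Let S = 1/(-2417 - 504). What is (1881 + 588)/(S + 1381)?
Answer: 7211949/4033900 ≈ 1.7878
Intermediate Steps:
S = -1/2921 (S = 1/(-2921) = -1/2921 ≈ -0.00034235)
(1881 + 588)/(S + 1381) = (1881 + 588)/(-1/2921 + 1381) = 2469/(4033900/2921) = 2469*(2921/4033900) = 7211949/4033900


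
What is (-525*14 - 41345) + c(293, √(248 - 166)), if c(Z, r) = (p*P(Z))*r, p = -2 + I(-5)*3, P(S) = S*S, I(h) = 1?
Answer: -48695 + 85849*√82 ≈ 7.2870e+5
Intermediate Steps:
P(S) = S²
p = 1 (p = -2 + 1*3 = -2 + 3 = 1)
c(Z, r) = r*Z² (c(Z, r) = (1*Z²)*r = Z²*r = r*Z²)
(-525*14 - 41345) + c(293, √(248 - 166)) = (-525*14 - 41345) + √(248 - 166)*293² = (-7350 - 41345) + √82*85849 = -48695 + 85849*√82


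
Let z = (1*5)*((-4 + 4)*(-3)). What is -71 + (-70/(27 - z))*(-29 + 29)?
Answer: -71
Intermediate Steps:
z = 0 (z = 5*(0*(-3)) = 5*0 = 0)
-71 + (-70/(27 - z))*(-29 + 29) = -71 + (-70/(27 - 1*0))*(-29 + 29) = -71 - 70/(27 + 0)*0 = -71 - 70/27*0 = -71 + 0 = -71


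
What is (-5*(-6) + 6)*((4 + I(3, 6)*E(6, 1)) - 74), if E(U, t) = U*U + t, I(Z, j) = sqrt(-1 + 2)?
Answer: -1188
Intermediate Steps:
I(Z, j) = 1 (I(Z, j) = sqrt(1) = 1)
E(U, t) = t + U**2 (E(U, t) = U**2 + t = t + U**2)
(-5*(-6) + 6)*((4 + I(3, 6)*E(6, 1)) - 74) = (-5*(-6) + 6)*((4 + 1*(1 + 6**2)) - 74) = (30 + 6)*((4 + 1*(1 + 36)) - 74) = 36*((4 + 1*37) - 74) = 36*((4 + 37) - 74) = 36*(41 - 74) = 36*(-33) = -1188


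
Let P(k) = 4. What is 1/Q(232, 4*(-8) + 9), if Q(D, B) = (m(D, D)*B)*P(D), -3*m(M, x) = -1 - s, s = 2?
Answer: -1/92 ≈ -0.010870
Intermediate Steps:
m(M, x) = 1 (m(M, x) = -(-1 - 1*2)/3 = -(-1 - 2)/3 = -⅓*(-3) = 1)
Q(D, B) = 4*B (Q(D, B) = (1*B)*4 = B*4 = 4*B)
1/Q(232, 4*(-8) + 9) = 1/(4*(4*(-8) + 9)) = 1/(4*(-32 + 9)) = 1/(4*(-23)) = 1/(-92) = -1/92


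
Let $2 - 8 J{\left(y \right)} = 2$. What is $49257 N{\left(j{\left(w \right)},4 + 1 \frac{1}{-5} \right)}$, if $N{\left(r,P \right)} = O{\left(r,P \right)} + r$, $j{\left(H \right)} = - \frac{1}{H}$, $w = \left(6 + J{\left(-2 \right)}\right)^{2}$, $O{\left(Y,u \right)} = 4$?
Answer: $\frac{782639}{4} \approx 1.9566 \cdot 10^{5}$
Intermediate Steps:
$J{\left(y \right)} = 0$ ($J{\left(y \right)} = \frac{1}{4} - \frac{1}{4} = 0$)
$w = 36$ ($w = \left(6 + 0\right)^{2} = 6^{2} = 36$)
$N{\left(r,P \right)} = 4 + r$
$49257 N{\left(j{\left(w \right)},4 + 1 \frac{1}{-5} \right)} = 49257 \left(4 - \frac{1}{36}\right) = 49257 \cdot \frac{143}{36} = \frac{782639}{4}$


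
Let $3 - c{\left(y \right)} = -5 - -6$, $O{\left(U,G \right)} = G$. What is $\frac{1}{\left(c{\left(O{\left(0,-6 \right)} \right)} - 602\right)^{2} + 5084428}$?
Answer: $\frac{1}{5444428} \approx 1.8367 \cdot 10^{-7}$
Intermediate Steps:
$c{\left(y \right)} = 2$ ($c{\left(y \right)} = 3 - \left(-5 - -6\right) = 3 - \left(-5 + 6\right) = 3 - 1 = 2$)
$\frac{1}{\left(c{\left(O{\left(0,-6 \right)} \right)} - 602\right)^{2} + 5084428} = \frac{1}{\left(2 - 602\right)^{2} + 5084428} = \frac{1}{\left(-600\right)^{2} + 5084428} = \frac{1}{360000 + 5084428} = \frac{1}{5444428}$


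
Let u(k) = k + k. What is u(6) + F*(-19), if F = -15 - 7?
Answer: 430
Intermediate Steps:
u(k) = 2*k
F = -22
u(6) + F*(-19) = 2*6 - 22*(-19) = 12 + 418 = 430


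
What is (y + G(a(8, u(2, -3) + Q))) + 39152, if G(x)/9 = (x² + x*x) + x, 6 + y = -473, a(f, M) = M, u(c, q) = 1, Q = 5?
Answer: 39375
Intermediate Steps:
y = -479 (y = -6 - 473 = -479)
G(x) = 9*x + 18*x² (G(x) = 9*((x² + x*x) + x) = 9*((x² + x²) + x) = 9*(2*x² + x) = 9*(x + 2*x²) = 9*x + 18*x²)
(y + G(a(8, u(2, -3) + Q))) + 39152 = (-479 + 9*(1 + 5)*(1 + 2*(1 + 5))) + 39152 = (-479 + 9*6*(1 + 2*6)) + 39152 = (-479 + 9*6*(1 + 12)) + 39152 = (-479 + 9*6*13) + 39152 = (-479 + 702) + 39152 = 223 + 39152 = 39375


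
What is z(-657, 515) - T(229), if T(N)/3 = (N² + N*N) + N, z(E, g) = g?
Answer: -314818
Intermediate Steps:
T(N) = 3*N + 6*N² (T(N) = 3*((N² + N*N) + N) = 3*((N² + N²) + N) = 3*(2*N² + N) = 3*(N + 2*N²) = 3*N + 6*N²)
z(-657, 515) - T(229) = 515 - 3*229*(1 + 2*229) = 515 - 3*229*(1 + 458) = 515 - 3*229*459 = 515 - 1*315333 = 515 - 315333 = -314818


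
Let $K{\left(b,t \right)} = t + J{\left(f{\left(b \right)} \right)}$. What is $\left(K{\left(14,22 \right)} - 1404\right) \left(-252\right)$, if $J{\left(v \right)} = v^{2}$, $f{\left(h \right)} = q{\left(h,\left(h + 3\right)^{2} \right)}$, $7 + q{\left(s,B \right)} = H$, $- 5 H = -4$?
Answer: $\frac{8464428}{25} \approx 3.3858 \cdot 10^{5}$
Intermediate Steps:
$H = \frac{4}{5}$ ($H = \left(- \frac{1}{5}\right) \left(-4\right) = \frac{4}{5} \approx 0.8$)
$q{\left(s,B \right)} = - \frac{31}{5}$ ($q{\left(s,B \right)} = -7 + \frac{4}{5} = - \frac{31}{5}$)
$f{\left(h \right)} = - \frac{31}{5}$
$K{\left(b,t \right)} = \frac{961}{25} + t$ ($K{\left(b,t \right)} = t + \left(- \frac{31}{5}\right)^{2} = t + \frac{961}{25} = \frac{961}{25} + t$)
$\left(K{\left(14,22 \right)} - 1404\right) \left(-252\right) = \left(\left(\frac{961}{25} + 22\right) - 1404\right) \left(-252\right) = \left(\frac{1511}{25} - 1404\right) \left(-252\right) = \left(- \frac{33589}{25}\right) \left(-252\right) = \frac{8464428}{25}$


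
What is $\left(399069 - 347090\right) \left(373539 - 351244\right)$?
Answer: $1158871805$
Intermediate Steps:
$\left(399069 - 347090\right) \left(373539 - 351244\right) = 51979 \cdot 22295 = 1158871805$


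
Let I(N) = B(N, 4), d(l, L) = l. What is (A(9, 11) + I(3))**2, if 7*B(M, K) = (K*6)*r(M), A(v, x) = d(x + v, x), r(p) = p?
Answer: 44944/49 ≈ 917.22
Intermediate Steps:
A(v, x) = v + x (A(v, x) = x + v = v + x)
B(M, K) = 6*K*M/7 (B(M, K) = ((K*6)*M)/7 = ((6*K)*M)/7 = (6*K*M)/7 = 6*K*M/7)
I(N) = 24*N/7 (I(N) = (6/7)*4*N = 24*N/7)
(A(9, 11) + I(3))**2 = ((9 + 11) + (24/7)*3)**2 = (20 + 72/7)**2 = (212/7)**2 = 44944/49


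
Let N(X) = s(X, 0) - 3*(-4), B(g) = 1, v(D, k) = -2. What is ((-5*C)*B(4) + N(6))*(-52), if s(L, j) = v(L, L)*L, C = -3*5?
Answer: -3900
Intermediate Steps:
C = -15
s(L, j) = -2*L
N(X) = 12 - 2*X (N(X) = -2*X - 3*(-4) = -2*X + 12 = 12 - 2*X)
((-5*C)*B(4) + N(6))*(-52) = (-5*(-15)*1 + (12 - 2*6))*(-52) = (75*1 + (12 - 12))*(-52) = (75 + 0)*(-52) = 75*(-52) = -3900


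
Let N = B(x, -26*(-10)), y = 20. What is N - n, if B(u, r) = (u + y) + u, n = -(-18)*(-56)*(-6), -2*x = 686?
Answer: -6714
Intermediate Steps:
x = -343 (x = -½*686 = -343)
n = 6048 (n = -18*56*(-6) = -1008*(-6) = 6048)
B(u, r) = 20 + 2*u (B(u, r) = (u + 20) + u = (20 + u) + u = 20 + 2*u)
N = -666 (N = 20 + 2*(-343) = 20 - 686 = -666)
N - n = -666 - 1*6048 = -666 - 6048 = -6714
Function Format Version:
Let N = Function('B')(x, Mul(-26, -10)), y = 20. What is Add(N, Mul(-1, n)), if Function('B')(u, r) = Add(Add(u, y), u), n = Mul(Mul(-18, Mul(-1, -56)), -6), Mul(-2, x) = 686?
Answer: -6714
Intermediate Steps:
x = -343 (x = Mul(Rational(-1, 2), 686) = -343)
n = 6048 (n = Mul(Mul(-18, 56), -6) = Mul(-1008, -6) = 6048)
Function('B')(u, r) = Add(20, Mul(2, u)) (Function('B')(u, r) = Add(Add(u, 20), u) = Add(Add(20, u), u) = Add(20, Mul(2, u)))
N = -666 (N = Add(20, Mul(2, -343)) = Add(20, -686) = -666)
Add(N, Mul(-1, n)) = Add(-666, Mul(-1, 6048)) = Add(-666, -6048) = -6714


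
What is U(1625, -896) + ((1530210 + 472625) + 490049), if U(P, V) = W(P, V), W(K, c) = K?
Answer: 2494509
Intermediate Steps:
U(P, V) = P
U(1625, -896) + ((1530210 + 472625) + 490049) = 1625 + ((1530210 + 472625) + 490049) = 1625 + (2002835 + 490049) = 1625 + 2492884 = 2494509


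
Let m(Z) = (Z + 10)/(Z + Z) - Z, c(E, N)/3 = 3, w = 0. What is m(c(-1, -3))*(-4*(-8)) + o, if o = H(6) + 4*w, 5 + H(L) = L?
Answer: -2279/9 ≈ -253.22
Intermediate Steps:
c(E, N) = 9 (c(E, N) = 3*3 = 9)
m(Z) = -Z + (10 + Z)/(2*Z) (m(Z) = (10 + Z)/((2*Z)) - Z = (10 + Z)*(1/(2*Z)) - Z = (10 + Z)/(2*Z) - Z = -Z + (10 + Z)/(2*Z))
H(L) = -5 + L
o = 1 (o = (-5 + 6) + 4*0 = 1 + 0 = 1)
m(c(-1, -3))*(-4*(-8)) + o = (½ - 1*9 + 5/9)*(-4*(-8)) + 1 = (½ - 9 + 5*(⅑))*32 + 1 = (½ - 9 + 5/9)*32 + 1 = -143/18*32 + 1 = -2288/9 + 1 = -2279/9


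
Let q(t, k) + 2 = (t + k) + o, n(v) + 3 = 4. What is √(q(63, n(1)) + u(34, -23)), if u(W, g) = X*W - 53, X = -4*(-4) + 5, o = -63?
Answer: 2*√165 ≈ 25.690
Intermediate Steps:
X = 21 (X = 16 + 5 = 21)
n(v) = 1 (n(v) = -3 + 4 = 1)
q(t, k) = -65 + k + t (q(t, k) = -2 + ((t + k) - 63) = -2 + ((k + t) - 63) = -2 + (-63 + k + t) = -65 + k + t)
u(W, g) = -53 + 21*W (u(W, g) = 21*W - 53 = -53 + 21*W)
√(q(63, n(1)) + u(34, -23)) = √((-65 + 1 + 63) + (-53 + 21*34)) = √(-1 + (-53 + 714)) = √(-1 + 661) = √660 = 2*√165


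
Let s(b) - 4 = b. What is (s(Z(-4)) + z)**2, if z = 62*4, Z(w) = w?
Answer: 61504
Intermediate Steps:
s(b) = 4 + b
z = 248
(s(Z(-4)) + z)**2 = ((4 - 4) + 248)**2 = (0 + 248)**2 = 248**2 = 61504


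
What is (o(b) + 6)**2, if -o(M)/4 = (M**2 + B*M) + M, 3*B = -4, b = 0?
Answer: 36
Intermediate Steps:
B = -4/3 (B = (1/3)*(-4) = -4/3 ≈ -1.3333)
o(M) = -4*M**2 + 4*M/3 (o(M) = -4*((M**2 - 4*M/3) + M) = -4*(M**2 - M/3) = -4*M**2 + 4*M/3)
(o(b) + 6)**2 = ((4/3)*0*(1 - 3*0) + 6)**2 = ((4/3)*0*(1 + 0) + 6)**2 = ((4/3)*0*1 + 6)**2 = (0 + 6)**2 = 6**2 = 36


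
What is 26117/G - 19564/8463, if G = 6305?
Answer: 7513627/4104555 ≈ 1.8306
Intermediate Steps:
26117/G - 19564/8463 = 26117/6305 - 19564/8463 = 26117*(1/6305) - 19564*1/8463 = 2009/485 - 19564/8463 = 7513627/4104555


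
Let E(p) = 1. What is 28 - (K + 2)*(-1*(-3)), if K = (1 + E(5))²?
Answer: 10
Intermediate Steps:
K = 4 (K = (1 + 1)² = 2² = 4)
28 - (K + 2)*(-1*(-3)) = 28 - (4 + 2)*(-1*(-3)) = 28 - 6*3 = 28 - 1*18 = 28 - 18 = 10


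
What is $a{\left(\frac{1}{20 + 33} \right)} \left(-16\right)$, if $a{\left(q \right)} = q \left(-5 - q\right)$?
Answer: $\frac{4256}{2809} \approx 1.5151$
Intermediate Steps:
$a{\left(\frac{1}{20 + 33} \right)} \left(-16\right) = - \frac{5 + \frac{1}{20 + 33}}{20 + 33} \left(-16\right) = - \frac{5 + \frac{1}{53}}{53} \left(-16\right) = \left(-1\right) \frac{1}{53} \left(5 + \frac{1}{53}\right) \left(-16\right) = \left(-1\right) \frac{1}{53} \cdot \frac{266}{53} \left(-16\right) = \left(- \frac{266}{2809}\right) \left(-16\right) = \frac{4256}{2809}$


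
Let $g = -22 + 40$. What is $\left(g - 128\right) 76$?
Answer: $-8360$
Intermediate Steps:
$g = 18$
$\left(g - 128\right) 76 = \left(18 - 128\right) 76 = \left(-110\right) 76 = -8360$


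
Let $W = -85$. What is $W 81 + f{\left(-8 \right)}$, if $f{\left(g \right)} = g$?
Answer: $-6893$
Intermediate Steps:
$W 81 + f{\left(-8 \right)} = \left(-85\right) 81 - 8 = -6885 - 8 = -6893$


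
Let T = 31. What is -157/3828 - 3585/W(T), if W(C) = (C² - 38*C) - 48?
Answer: 2736355/202884 ≈ 13.487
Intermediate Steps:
W(C) = -48 + C² - 38*C
-157/3828 - 3585/W(T) = -157/3828 - 3585/(-48 + 31² - 38*31) = -157*1/3828 - 3585/(-48 + 961 - 1178) = -157/3828 - 3585/(-265) = -157/3828 - 3585*(-1/265) = -157/3828 + 717/53 = 2736355/202884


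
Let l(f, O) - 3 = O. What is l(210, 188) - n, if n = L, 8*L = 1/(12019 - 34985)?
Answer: 35092049/183728 ≈ 191.00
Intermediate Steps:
l(f, O) = 3 + O
L = -1/183728 (L = 1/(8*(12019 - 34985)) = (⅛)/(-22966) = (⅛)*(-1/22966) = -1/183728 ≈ -5.4428e-6)
n = -1/183728 ≈ -5.4428e-6
l(210, 188) - n = (3 + 188) - 1*(-1/183728) = 191 + 1/183728 = 35092049/183728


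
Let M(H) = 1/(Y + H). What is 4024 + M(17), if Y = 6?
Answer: 92553/23 ≈ 4024.0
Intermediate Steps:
M(H) = 1/(6 + H)
4024 + M(17) = 4024 + 1/(6 + 17) = 4024 + 1/23 = 92553/23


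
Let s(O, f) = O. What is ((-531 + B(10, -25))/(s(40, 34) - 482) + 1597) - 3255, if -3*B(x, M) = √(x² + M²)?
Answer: -732305/442 + 5*√29/1326 ≈ -1656.8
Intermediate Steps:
B(x, M) = -√(M² + x²)/3 (B(x, M) = -√(x² + M²)/3 = -√(M² + x²)/3)
((-531 + B(10, -25))/(s(40, 34) - 482) + 1597) - 3255 = ((-531 - √((-25)² + 10²)/3)/(40 - 482) + 1597) - 3255 = ((-531 - √(625 + 100)/3)/(-442) + 1597) - 3255 = ((-531 - 5*√29/3)*(-1/442) + 1597) - 3255 = ((531/442 + 5*√29/1326) + 1597) - 3255 = (706405/442 + 5*√29/1326) - 3255 = -732305/442 + 5*√29/1326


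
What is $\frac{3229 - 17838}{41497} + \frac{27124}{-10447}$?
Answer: $- \frac{1278184851}{433519159} \approx -2.9484$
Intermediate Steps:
$\frac{3229 - 17838}{41497} + \frac{27124}{-10447} = \left(-14609\right) \frac{1}{41497} + 27124 \left(- \frac{1}{10447}\right) = - \frac{14609}{41497} - \frac{27124}{10447} = - \frac{1278184851}{433519159}$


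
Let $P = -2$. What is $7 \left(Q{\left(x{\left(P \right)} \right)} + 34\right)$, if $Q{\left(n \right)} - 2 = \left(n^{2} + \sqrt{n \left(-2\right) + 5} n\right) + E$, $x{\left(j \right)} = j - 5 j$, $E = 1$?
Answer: $707 + 56 i \sqrt{11} \approx 707.0 + 185.73 i$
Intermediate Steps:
$x{\left(j \right)} = - 4 j$
$Q{\left(n \right)} = 3 + n^{2} + n \sqrt{5 - 2 n}$ ($Q{\left(n \right)} = 2 + \left(\left(n^{2} + \sqrt{n \left(-2\right) + 5} n\right) + 1\right) = 2 + \left(\left(n^{2} + \sqrt{- 2 n + 5} n\right) + 1\right) = 2 + \left(\left(n^{2} + \sqrt{5 - 2 n} n\right) + 1\right) = 2 + \left(\left(n^{2} + n \sqrt{5 - 2 n}\right) + 1\right) = 2 + \left(1 + n^{2} + n \sqrt{5 - 2 n}\right) = 3 + n^{2} + n \sqrt{5 - 2 n}$)
$7 \left(Q{\left(x{\left(P \right)} \right)} + 34\right) = 7 \left(\left(3 + \left(\left(-4\right) \left(-2\right)\right)^{2} + \left(-4\right) \left(-2\right) \sqrt{5 - 2 \left(\left(-4\right) \left(-2\right)\right)}\right) + 34\right) = 7 \left(\left(3 + 8^{2} + 8 \sqrt{5 - 16}\right) + 34\right) = 7 \left(\left(3 + 64 + 8 \sqrt{5 - 16}\right) + 34\right) = 7 \left(\left(3 + 64 + 8 \sqrt{-11}\right) + 34\right) = 7 \left(\left(3 + 64 + 8 i \sqrt{11}\right) + 34\right) = 7 \left(\left(67 + 8 i \sqrt{11}\right) + 34\right) = 7 \left(101 + 8 i \sqrt{11}\right) = 707 + 56 i \sqrt{11}$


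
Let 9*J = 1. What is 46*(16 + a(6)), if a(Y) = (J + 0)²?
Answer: 59662/81 ≈ 736.57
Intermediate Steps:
J = ⅑ (J = (⅑)*1 = ⅑ ≈ 0.11111)
a(Y) = 1/81 (a(Y) = (⅑ + 0)² = (⅑)² = 1/81)
46*(16 + a(6)) = 46*(16 + 1/81) = 46*(1297/81) = 59662/81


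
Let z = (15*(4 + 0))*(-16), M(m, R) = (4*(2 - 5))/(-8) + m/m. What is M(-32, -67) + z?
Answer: -1915/2 ≈ -957.50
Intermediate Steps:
M(m, R) = 5/2 (M(m, R) = (4*(-3))*(-⅛) + 1 = -12*(-⅛) + 1 = 3/2 + 1 = 5/2)
z = -960 (z = (15*4)*(-16) = 60*(-16) = -960)
M(-32, -67) + z = 5/2 - 960 = -1915/2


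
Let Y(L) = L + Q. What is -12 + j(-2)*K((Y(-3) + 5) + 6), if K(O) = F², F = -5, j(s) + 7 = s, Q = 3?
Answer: -237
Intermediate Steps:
j(s) = -7 + s
Y(L) = 3 + L (Y(L) = L + 3 = 3 + L)
K(O) = 25 (K(O) = (-5)² = 25)
-12 + j(-2)*K((Y(-3) + 5) + 6) = -12 + (-7 - 2)*25 = -12 - 9*25 = -12 - 225 = -237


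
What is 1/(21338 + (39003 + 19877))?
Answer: 1/80218 ≈ 1.2466e-5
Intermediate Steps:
1/(21338 + (39003 + 19877)) = 1/(21338 + 58880) = 1/80218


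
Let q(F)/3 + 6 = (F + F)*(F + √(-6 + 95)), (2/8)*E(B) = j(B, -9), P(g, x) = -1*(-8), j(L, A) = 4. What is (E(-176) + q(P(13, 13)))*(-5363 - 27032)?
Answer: -12374890 - 1554960*√89 ≈ -2.7044e+7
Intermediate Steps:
P(g, x) = 8
E(B) = 16 (E(B) = 4*4 = 16)
q(F) = -18 + 6*F*(F + √89) (q(F) = -18 + 3*((F + F)*(F + √(-6 + 95))) = -18 + 3*((2*F)*(F + √89)) = -18 + 3*(2*F*(F + √89)) = -18 + 6*F*(F + √89))
(E(-176) + q(P(13, 13)))*(-5363 - 27032) = (16 + (-18 + 6*8² + 6*8*√89))*(-5363 - 27032) = (16 + (-18 + 6*64 + 48*√89))*(-32395) = (16 + (-18 + 384 + 48*√89))*(-32395) = (16 + (366 + 48*√89))*(-32395) = (382 + 48*√89)*(-32395) = -12374890 - 1554960*√89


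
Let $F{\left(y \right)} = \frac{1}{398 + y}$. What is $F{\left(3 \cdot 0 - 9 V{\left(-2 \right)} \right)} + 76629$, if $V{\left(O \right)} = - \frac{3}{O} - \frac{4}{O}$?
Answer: $\frac{56169059}{733} \approx 76629.0$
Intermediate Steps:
$V{\left(O \right)} = - \frac{7}{O}$
$F{\left(3 \cdot 0 - 9 V{\left(-2 \right)} \right)} + 76629 = \frac{1}{398 + \left(3 \cdot 0 - 9 \left(- \frac{7}{-2}\right)\right)} + 76629 = \frac{1}{398 + \left(0 - 9 \left(\left(-7\right) \left(- \frac{1}{2}\right)\right)\right)} + 76629 = \frac{1}{398 + \left(0 - \frac{63}{2}\right)} + 76629 = \frac{1}{398 - \frac{63}{2}} + 76629 = \frac{1}{\frac{733}{2}} + 76629 = \frac{2}{733} + 76629 = \frac{56169059}{733}$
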